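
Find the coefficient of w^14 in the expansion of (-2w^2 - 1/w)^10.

General term: C(10,j)·(-2w^2)^j·(-1/w)^(10-j), with w-exponent 2j − 1(10−j) = 3j − 10.
Set 3j − 10 = 14: j = 8.
C(10,8) = 45; (-2)^8 = 256; (-1)^2 = 1.
Coefficient = 45 · 256 · 1 = 11520.

11520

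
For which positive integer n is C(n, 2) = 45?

n(n−1)/2 = 45 ⇒ n(n−1) = 90. Since 10·9 = 90, n = 10.

10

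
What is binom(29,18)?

C(29,18) = C(29,11) by symmetry.
C(29,11) = (29·28·27·26·25·24·23·22·21·20·19) / 11! = 1381013105472000 / 39916800 = 34597290.

34597290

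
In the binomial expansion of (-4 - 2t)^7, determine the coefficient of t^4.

The general term is C(7,j)·(-4)^j·(-2t)^(7-j); the t^4 term has j = 3.
C(7,3) = 35.
Coefficient = C(7,3) · (-4)^3 · (-2)^4 = 35 · (-64) · 16 = -35840.

-35840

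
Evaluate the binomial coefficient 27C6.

296010

C(27,6) = (27·26·25·24·23·22) / 6! = 213127200 / 720 = 296010.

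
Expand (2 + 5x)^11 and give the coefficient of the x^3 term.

The general term is C(11,j)·(2)^j·(5x)^(11-j); the x^3 term has j = 8.
C(11,8) = 165.
Coefficient = C(11,8) · 2^8 · 5^3 = 165 · 256 · 125 = 5280000.

5280000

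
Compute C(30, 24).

593775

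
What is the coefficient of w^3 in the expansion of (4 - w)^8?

-57344

The general term is C(8,j)·(4)^j·(-w)^(8-j); the w^3 term has j = 5.
C(8,5) = 56.
Coefficient = C(8,5) · 4^5 · (-1)^3 = 56 · 1024 · (-1) = -57344.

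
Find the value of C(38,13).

5414950296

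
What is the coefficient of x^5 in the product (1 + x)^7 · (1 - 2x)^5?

-81

Coefficient of x^5 = Σ_{j} C(7,j)·1^j·C(5,5-j)·(-2)^(5-j) for j from 0 to 5.
= (-32) + 560 + (-1680) + 1400 + (-350) + 21 = -81.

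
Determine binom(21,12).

293930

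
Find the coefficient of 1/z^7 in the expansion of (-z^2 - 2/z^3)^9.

-4032

General term: C(9,j)·(-z^2)^j·(-2/z^3)^(9-j), with z-exponent 2j − 3(9−j) = 5j − 27.
Set 5j − 27 = -7: j = 4.
C(9,4) = 126; (-1)^4 = 1; (-2)^5 = -32.
Coefficient = 126 · 1 · (-32) = -4032.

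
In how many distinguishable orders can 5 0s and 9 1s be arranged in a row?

2002

Choose positions for the 0s: C(14,5) = 2002.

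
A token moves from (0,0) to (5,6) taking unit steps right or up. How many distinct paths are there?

462

Each path is a sequence of 11 steps with 5 rights: C(11,5) = 462.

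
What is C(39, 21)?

C(39,21) = C(39,18) by symmetry.
C(39,18) = (39·38·37·36·35·34·33·32·31·30·29·28·27·26·25·24·23·22) / 18! = 399246543793282239774720000 / 6402373705728000 = 62359143990.

62359143990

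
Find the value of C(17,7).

C(17,7) = (17·16·15·14·13·12·11) / 7! = 98017920 / 5040 = 19448.

19448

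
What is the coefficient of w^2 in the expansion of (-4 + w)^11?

-14417920

The general term is C(11,j)·(-4)^j·(w)^(11-j); the w^2 term has j = 9.
C(11,9) = 55.
Coefficient = C(11,9) · (-4)^9 = 55 · (-262144) = -14417920.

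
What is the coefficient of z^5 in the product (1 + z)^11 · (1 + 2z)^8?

62974

Coefficient of z^5 = Σ_{j} C(11,j)·1^j·C(8,5-j)·2^(5-j) for j from 0 to 5.
= 1792 + 12320 + 24640 + 18480 + 5280 + 462 = 62974.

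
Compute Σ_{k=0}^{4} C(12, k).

794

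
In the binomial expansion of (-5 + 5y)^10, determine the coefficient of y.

The general term is C(10,j)·(-5)^j·(5y)^(10-j); the y^1 term has j = 9.
C(10,9) = 10.
Coefficient = C(10,9) · (-5)^9 · 5^1 = 10 · (-1953125) · 5 = -97656250.

-97656250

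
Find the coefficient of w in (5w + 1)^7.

The general term is C(7,j)·(5w)^j·(1)^(7-j); the w^1 term has j = 1.
C(7,1) = 7.
Coefficient = C(7,1) · 5^1 = 7 · 5 = 35.

35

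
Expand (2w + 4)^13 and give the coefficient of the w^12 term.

The general term is C(13,j)·(2w)^j·(4)^(13-j); the w^12 term has j = 12.
C(13,12) = 13.
Coefficient = C(13,12) · 2^12 · 4^1 = 13 · 4096 · 4 = 212992.

212992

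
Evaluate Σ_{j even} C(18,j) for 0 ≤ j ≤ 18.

Half of (1+1)^18 + (1−1)^18 gives the even-index sum: 2^17 = 131072.

131072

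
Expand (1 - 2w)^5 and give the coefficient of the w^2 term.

40

The general term is C(5,j)·(1)^j·(-2w)^(5-j); the w^2 term has j = 3.
C(5,3) = 10.
Coefficient = C(5,3) · (-2)^2 = 10 · 4 = 40.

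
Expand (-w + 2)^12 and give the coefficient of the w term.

The general term is C(12,j)·(-w)^j·(2)^(12-j); the w^1 term has j = 1.
C(12,1) = 12.
Coefficient = C(12,1) · (-1)^1 · 2^11 = 12 · (-1) · 2048 = -24576.

-24576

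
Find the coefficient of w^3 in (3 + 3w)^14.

The general term is C(14,j)·(3)^j·(3w)^(14-j); the w^3 term has j = 11.
C(14,11) = 364.
Coefficient = C(14,11) · 3^11 · 3^3 = 364 · 177147 · 27 = 1741000716.

1741000716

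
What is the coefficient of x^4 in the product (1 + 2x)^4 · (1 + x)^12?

Coefficient of x^4 = Σ_{j} C(4,j)·2^j·C(12,4-j)·1^(4-j) for j from 0 to 4.
= 495 + 1760 + 1584 + 384 + 16 = 4239.

4239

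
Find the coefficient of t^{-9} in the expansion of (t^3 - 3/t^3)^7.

-5103

General term: C(7,j)·(t^3)^j·(-3/t^3)^(7-j), with t-exponent 3j − 3(7−j) = 6j − 21.
Set 6j − 21 = -9: j = 2.
C(7,2) = 21; 1^2 = 1; (-3)^5 = -243.
Coefficient = 21 · 1 · (-243) = -5103.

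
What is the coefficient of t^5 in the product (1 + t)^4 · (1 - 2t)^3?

Coefficient of t^5 = Σ_{j} C(4,j)·1^j·C(3,5-j)·(-2)^(5-j) for j from 2 to 4.
= (-48) + 48 + (-6) = -6.

-6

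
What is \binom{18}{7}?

31824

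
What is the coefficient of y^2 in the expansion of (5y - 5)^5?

The general term is C(5,j)·(5y)^j·(-5)^(5-j); the y^2 term has j = 2.
C(5,2) = 10.
Coefficient = C(5,2) · 5^2 · (-5)^3 = 10 · 25 · (-125) = -31250.

-31250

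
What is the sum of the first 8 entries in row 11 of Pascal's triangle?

1 + 11 + 55 + 165 + 330 + 462 + 462 + 330 = 1816.

1816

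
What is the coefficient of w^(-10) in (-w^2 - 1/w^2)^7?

General term: C(7,j)·(-w^2)^j·(-1/w^2)^(7-j), with w-exponent 2j − 2(7−j) = 4j − 14.
Set 4j − 14 = -10: j = 1.
C(7,1) = 7; (-1)^1 = -1; (-1)^6 = 1.
Coefficient = 7 · (-1) · 1 = -7.

-7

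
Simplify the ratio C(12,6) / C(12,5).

7/6

C(n,k+1)/C(n,k) = (n−k)/(k+1) = (12−5)/(5+1) = 7/6.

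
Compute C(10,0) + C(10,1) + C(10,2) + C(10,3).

176

1 + 10 + 45 + 120 = 176.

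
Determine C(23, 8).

C(23,8) = (23·22·21·20·19·18·17·16) / 8! = 19769460480 / 40320 = 490314.

490314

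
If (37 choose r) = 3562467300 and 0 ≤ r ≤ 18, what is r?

13

C(37,r) increases on 0 ≤ r ≤ 18. C(37,12) = 1852482996 and C(37,13) = 3562467300, so r = 13.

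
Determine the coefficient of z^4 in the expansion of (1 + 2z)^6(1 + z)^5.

Coefficient of z^4 = Σ_{j} C(6,j)·2^j·C(5,4-j)·1^(4-j) for j from 0 to 4.
= 5 + 120 + 600 + 800 + 240 = 1765.

1765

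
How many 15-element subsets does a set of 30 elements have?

C(30,15) = (30·29·28·27·26·25·24·23·22·21·20·19·18·17·16) / 15! = 202843204931727360000 / 1307674368000 = 155117520.

155117520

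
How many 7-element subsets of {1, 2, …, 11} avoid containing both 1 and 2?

All 7-subsets: C(11,7) = 330. Those containing both fixed elements: C(9,5) = 126.
330 − 126 = 204.

204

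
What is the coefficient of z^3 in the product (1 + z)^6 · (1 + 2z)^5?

Coefficient of z^3 = Σ_{j} C(6,j)·1^j·C(5,3-j)·2^(3-j) for j from 0 to 3.
= 80 + 240 + 150 + 20 = 490.

490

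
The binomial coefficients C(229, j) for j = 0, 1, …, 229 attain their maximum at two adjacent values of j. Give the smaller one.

114

For odd n = 229, C(229,j) peaks at j = (n−1)/2 and (n+1)/2; the smaller is 114.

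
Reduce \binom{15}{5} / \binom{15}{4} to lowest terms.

11/5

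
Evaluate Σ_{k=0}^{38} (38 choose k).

The entries of row 38 sum to 2^38 = 274877906944.

274877906944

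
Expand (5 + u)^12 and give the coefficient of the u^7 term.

The general term is C(12,j)·(5)^j·(u)^(12-j); the u^7 term has j = 5.
C(12,5) = 792.
Coefficient = C(12,5) · 5^5 = 792 · 3125 = 2475000.

2475000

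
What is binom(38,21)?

28781143380

C(38,21) = C(38,17) by symmetry.
C(38,17) = (38·37·36·35·34·33·32·31·30·29·28·27·26·25·24·23·22) / 17! = 10237090866494416404480000 / 355687428096000 = 28781143380.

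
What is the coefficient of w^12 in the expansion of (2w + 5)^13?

266240

The general term is C(13,j)·(2w)^j·(5)^(13-j); the w^12 term has j = 12.
C(13,12) = 13.
Coefficient = C(13,12) · 2^12 · 5^1 = 13 · 4096 · 5 = 266240.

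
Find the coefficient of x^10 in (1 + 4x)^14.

The general term is C(14,j)·(1)^j·(4x)^(14-j); the x^10 term has j = 4.
C(14,4) = 1001.
Coefficient = C(14,4) · 4^10 = 1001 · 1048576 = 1049624576.

1049624576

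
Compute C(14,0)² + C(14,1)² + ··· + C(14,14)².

Σ C(14,r)² is the coefficient of x^14 in (1+x)^14(1+x)^14 = (1+x)^28, i.e. C(28,14) = 40116600.

40116600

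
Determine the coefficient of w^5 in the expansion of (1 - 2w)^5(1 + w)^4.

Coefficient of w^5 = Σ_{j} C(5,j)·(-2)^j·C(4,5-j)·1^(5-j) for j from 1 to 5.
= (-10) + 160 + (-480) + 320 + (-32) = -42.

-42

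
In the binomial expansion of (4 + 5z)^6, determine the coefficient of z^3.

160000

The general term is C(6,j)·(4)^j·(5z)^(6-j); the z^3 term has j = 3.
C(6,3) = 20.
Coefficient = C(6,3) · 4^3 · 5^3 = 20 · 64 · 125 = 160000.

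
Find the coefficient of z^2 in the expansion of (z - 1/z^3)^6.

General term: C(6,j)·(z)^j·(-1/z^3)^(6-j), with z-exponent 1j − 3(6−j) = 4j − 18.
Set 4j − 18 = 2: j = 5.
C(6,5) = 6; 1^5 = 1; (-1)^1 = -1.
Coefficient = 6 · 1 · (-1) = -6.

-6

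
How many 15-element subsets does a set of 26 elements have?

C(26,15) = C(26,11) by symmetry.
C(26,11) = (26·25·24·23·22·21·20·19·18·17·16) / 11! = 308403583488000 / 39916800 = 7726160.

7726160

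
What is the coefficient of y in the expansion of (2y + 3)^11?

1299078

The general term is C(11,j)·(2y)^j·(3)^(11-j); the y^1 term has j = 1.
C(11,1) = 11.
Coefficient = C(11,1) · 2^1 · 3^10 = 11 · 2 · 59049 = 1299078.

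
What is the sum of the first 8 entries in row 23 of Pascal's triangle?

1 + 23 + 253 + 1771 + 8855 + 33649 + 100947 + 245157 = 390656.

390656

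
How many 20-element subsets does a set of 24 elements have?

10626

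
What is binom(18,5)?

C(18,5) = (18·17·16·15·14) / 5! = 1028160 / 120 = 8568.

8568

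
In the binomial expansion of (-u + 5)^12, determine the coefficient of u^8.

The general term is C(12,j)·(-u)^j·(5)^(12-j); the u^8 term has j = 8.
C(12,8) = 495.
Coefficient = C(12,8) · 5^4 = 495 · 625 = 309375.

309375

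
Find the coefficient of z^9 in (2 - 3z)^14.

The general term is C(14,j)·(2)^j·(-3z)^(14-j); the z^9 term has j = 5.
C(14,5) = 2002.
Coefficient = C(14,5) · 2^5 · (-3)^9 = 2002 · 32 · (-19683) = -1260971712.

-1260971712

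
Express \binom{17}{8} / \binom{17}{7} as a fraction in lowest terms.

5/4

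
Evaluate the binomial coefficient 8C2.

C(8,2) = (8·7) / 2! = 56 / 2 = 28.

28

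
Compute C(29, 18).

34597290

C(29,18) = C(29,11) by symmetry.
C(29,11) = (29·28·27·26·25·24·23·22·21·20·19) / 11! = 1381013105472000 / 39916800 = 34597290.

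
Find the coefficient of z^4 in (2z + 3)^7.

The general term is C(7,j)·(2z)^j·(3)^(7-j); the z^4 term has j = 4.
C(7,4) = 35.
Coefficient = C(7,4) · 2^4 · 3^3 = 35 · 16 · 27 = 15120.

15120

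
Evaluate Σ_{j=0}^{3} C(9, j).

130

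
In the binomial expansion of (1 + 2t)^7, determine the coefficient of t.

14

The general term is C(7,j)·(1)^j·(2t)^(7-j); the t^1 term has j = 6.
C(7,6) = 7.
Coefficient = C(7,6) · 2^1 = 7 · 2 = 14.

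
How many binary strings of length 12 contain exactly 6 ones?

924

Choose the 6 positions: C(12,6) = 924.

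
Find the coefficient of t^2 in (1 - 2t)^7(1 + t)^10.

-11

Coefficient of t^2 = Σ_{j} C(7,j)·(-2)^j·C(10,2-j)·1^(2-j) for j from 0 to 2.
= 45 + (-140) + 84 = -11.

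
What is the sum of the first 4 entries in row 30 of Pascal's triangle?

1 + 30 + 435 + 4060 = 4526.

4526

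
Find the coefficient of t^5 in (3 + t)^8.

The general term is C(8,j)·(3)^j·(t)^(8-j); the t^5 term has j = 3.
C(8,3) = 56.
Coefficient = C(8,3) · 3^3 = 56 · 27 = 1512.

1512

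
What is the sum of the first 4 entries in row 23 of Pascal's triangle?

1 + 23 + 253 + 1771 = 2048.

2048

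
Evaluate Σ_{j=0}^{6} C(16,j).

14893

1 + 16 + 120 + 560 + 1820 + 4368 + 8008 = 14893.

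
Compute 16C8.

12870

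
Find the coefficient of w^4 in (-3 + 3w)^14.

4787751969

The general term is C(14,j)·(-3)^j·(3w)^(14-j); the w^4 term has j = 10.
C(14,10) = 1001.
Coefficient = C(14,10) · (-3)^10 · 3^4 = 1001 · 59049 · 81 = 4787751969.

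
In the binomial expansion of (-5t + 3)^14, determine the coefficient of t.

The general term is C(14,j)·(-5t)^j·(3)^(14-j); the t^1 term has j = 1.
C(14,1) = 14.
Coefficient = C(14,1) · (-5)^1 · 3^13 = 14 · (-5) · 1594323 = -111602610.

-111602610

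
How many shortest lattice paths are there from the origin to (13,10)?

1144066

Each path is a sequence of 23 steps with 13 rights: C(23,13) = 1144066.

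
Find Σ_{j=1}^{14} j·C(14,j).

114688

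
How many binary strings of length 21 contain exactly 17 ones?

Choose the 17 positions: C(21,17) = 5985.

5985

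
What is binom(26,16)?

5311735

C(26,16) = C(26,10) by symmetry.
C(26,10) = (26·25·24·23·22·21·20·19·18·17) / 10! = 19275223968000 / 3628800 = 5311735.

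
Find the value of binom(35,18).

4537567650

C(35,18) = C(35,17) by symmetry.
C(35,17) = (35·34·33·32·31·30·29·28·27·26·25·24·23·22·21·20·19) / 17! = 1613955767240110694400000 / 355687428096000 = 4537567650.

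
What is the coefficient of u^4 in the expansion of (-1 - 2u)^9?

-2016

The general term is C(9,j)·(-1)^j·(-2u)^(9-j); the u^4 term has j = 5.
C(9,5) = 126.
Coefficient = C(9,5) · (-1)^5 · (-2)^4 = 126 · (-1) · 16 = -2016.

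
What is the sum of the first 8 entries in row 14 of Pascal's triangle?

9908

1 + 14 + 91 + 364 + 1001 + 2002 + 3003 + 3432 = 9908.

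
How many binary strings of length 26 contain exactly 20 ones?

230230

Choose the 20 positions: C(26,20) = 230230.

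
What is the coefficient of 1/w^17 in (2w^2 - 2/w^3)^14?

General term: C(14,j)·(2w^2)^j·(-2/w^3)^(14-j), with w-exponent 2j − 3(14−j) = 5j − 42.
Set 5j − 42 = -17: j = 5.
C(14,5) = 2002; 2^5 = 32; (-2)^9 = -512.
Coefficient = 2002 · 32 · (-512) = -32800768.

-32800768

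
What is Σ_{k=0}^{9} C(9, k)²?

48620

Σ C(9,k)² is the coefficient of x^9 in (1+x)^9(1+x)^9 = (1+x)^18, i.e. C(18,9) = 48620.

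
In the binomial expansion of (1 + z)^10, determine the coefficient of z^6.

The general term is C(10,j)·(1)^j·(z)^(10-j); the z^6 term has j = 4.
C(10,4) = 210.
Coefficient = C(10,4) = 210.

210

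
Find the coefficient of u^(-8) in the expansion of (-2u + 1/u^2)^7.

General term: C(7,j)·(-2u)^j·(1/u^2)^(7-j), with u-exponent 1j − 2(7−j) = 3j − 14.
Set 3j − 14 = -8: j = 2.
C(7,2) = 21; (-2)^2 = 4; 1^5 = 1.
Coefficient = 21 · 4 · 1 = 84.

84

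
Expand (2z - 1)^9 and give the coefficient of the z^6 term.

-5376

The general term is C(9,j)·(2z)^j·(-1)^(9-j); the z^6 term has j = 6.
C(9,6) = 84.
Coefficient = C(9,6) · 2^6 · (-1)^3 = 84 · 64 · (-1) = -5376.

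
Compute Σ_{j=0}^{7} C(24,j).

1 + 24 + 276 + 2024 + 10626 + 42504 + 134596 + 346104 = 536155.

536155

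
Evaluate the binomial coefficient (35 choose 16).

C(35,16) = (35·34·33·32·31·30·29·28·27·26·25·24·23·22·21·20) / 16! = 84945040381058457600000 / 20922789888000 = 4059928950.

4059928950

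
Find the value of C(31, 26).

169911

C(31,26) = C(31,5) by symmetry.
C(31,5) = (31·30·29·28·27) / 5! = 20389320 / 120 = 169911.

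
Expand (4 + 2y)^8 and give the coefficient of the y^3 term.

The general term is C(8,j)·(4)^j·(2y)^(8-j); the y^3 term has j = 5.
C(8,5) = 56.
Coefficient = C(8,5) · 4^5 · 2^3 = 56 · 1024 · 8 = 458752.

458752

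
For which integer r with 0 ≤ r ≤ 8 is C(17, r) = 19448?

7

C(17,r) increases on 0 ≤ r ≤ 8. C(17,6) = 12376 and C(17,7) = 19448, so r = 7.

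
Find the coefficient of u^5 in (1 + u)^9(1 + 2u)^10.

90630

Coefficient of u^5 = Σ_{j} C(9,j)·1^j·C(10,5-j)·2^(5-j) for j from 0 to 5.
= 8064 + 30240 + 34560 + 15120 + 2520 + 126 = 90630.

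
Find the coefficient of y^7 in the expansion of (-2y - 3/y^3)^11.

General term: C(11,j)·(-2y)^j·(-3/y^3)^(11-j), with y-exponent 1j − 3(11−j) = 4j − 33.
Set 4j − 33 = 7: j = 10.
C(11,10) = 11; (-2)^10 = 1024; (-3)^1 = -3.
Coefficient = 11 · 1024 · (-3) = -33792.

-33792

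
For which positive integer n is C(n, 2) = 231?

22

n(n−1)/2 = 231 ⇒ n(n−1) = 462. Since 22·21 = 462, n = 22.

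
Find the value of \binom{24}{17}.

346104

C(24,17) = C(24,7) by symmetry.
C(24,7) = (24·23·22·21·20·19·18) / 7! = 1744364160 / 5040 = 346104.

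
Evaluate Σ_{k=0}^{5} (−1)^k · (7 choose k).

-6

The partial alternating sum Σ_{k=0}^{5} (−1)^k C(7,k) = (−1)^5 C(6,5) = -6.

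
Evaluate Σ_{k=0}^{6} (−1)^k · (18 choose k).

12376

The partial alternating sum Σ_{k=0}^{6} (−1)^k C(18,k) = (−1)^6 C(17,6) = 12376.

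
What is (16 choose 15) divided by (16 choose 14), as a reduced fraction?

2/15

C(n,k+1)/C(n,k) = (n−k)/(k+1) = (16−14)/(14+1) = 2/15.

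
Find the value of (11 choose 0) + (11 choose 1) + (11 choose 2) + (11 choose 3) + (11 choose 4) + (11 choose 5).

1 + 11 + 55 + 165 + 330 + 462 = 1024.

1024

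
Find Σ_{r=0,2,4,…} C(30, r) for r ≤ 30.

536870912

Even-r terms of row 30 sum to 2^29 = 536870912.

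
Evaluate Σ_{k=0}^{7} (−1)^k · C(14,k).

The partial alternating sum Σ_{k=0}^{7} (−1)^k C(14,k) = (−1)^7 C(13,7) = -1716.

-1716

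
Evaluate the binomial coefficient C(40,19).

C(40,19) = (40·39·38·37·36·35·34·33·32·31·30·29·28·27·26·25·24·23·22) / 19! = 15969861751731289590988800000 / 121645100408832000 = 131282408400.

131282408400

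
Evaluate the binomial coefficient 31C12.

141120525

C(31,12) = (31·30·29·28·27·26·25·24·23·22·21·20) / 12! = 67596957267840000 / 479001600 = 141120525.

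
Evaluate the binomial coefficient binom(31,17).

C(31,17) = C(31,14) by symmetry.
C(31,14) = (31·30·29·28·27·26·25·24·23·22·21·20·19·18) / 14! = 23118159385601280000 / 87178291200 = 265182525.

265182525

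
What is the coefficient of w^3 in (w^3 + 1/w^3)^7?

35

General term: C(7,j)·(w^3)^j·(1/w^3)^(7-j), with w-exponent 3j − 3(7−j) = 6j − 21.
Set 6j − 21 = 3: j = 4.
C(7,4) = 35; 1^4 = 1; 1^3 = 1.
Coefficient = 35 · 1 · 1 = 35.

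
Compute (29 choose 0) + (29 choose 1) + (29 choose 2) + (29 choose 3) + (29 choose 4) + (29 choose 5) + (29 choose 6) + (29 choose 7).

1 + 29 + 406 + 3654 + 23751 + 118755 + 475020 + 1560780 = 2182396.

2182396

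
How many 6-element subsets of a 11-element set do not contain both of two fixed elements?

All 6-subsets: C(11,6) = 462. Those containing both fixed elements: C(9,4) = 126.
462 − 126 = 336.

336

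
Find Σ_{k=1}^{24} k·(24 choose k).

201326592

Since k·C(24,k) = 24·C(23,k−1), the sum is 24·2^23 = 24·8388608 = 201326592.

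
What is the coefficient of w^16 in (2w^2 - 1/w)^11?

General term: C(11,j)·(2w^2)^j·(-1/w)^(11-j), with w-exponent 2j − 1(11−j) = 3j − 11.
Set 3j − 11 = 16: j = 9.
C(11,9) = 55; 2^9 = 512; (-1)^2 = 1.
Coefficient = 55 · 512 · 1 = 28160.

28160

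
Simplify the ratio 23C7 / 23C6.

C(n,k+1)/C(n,k) = (n−k)/(k+1) = (23−6)/(6+1) = 17/7.

17/7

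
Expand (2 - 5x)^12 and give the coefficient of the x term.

-122880

The general term is C(12,j)·(2)^j·(-5x)^(12-j); the x^1 term has j = 11.
C(12,11) = 12.
Coefficient = C(12,11) · 2^11 · (-5)^1 = 12 · 2048 · (-5) = -122880.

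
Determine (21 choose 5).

C(21,5) = (21·20·19·18·17) / 5! = 2441880 / 120 = 20349.

20349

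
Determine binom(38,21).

C(38,21) = C(38,17) by symmetry.
C(38,17) = (38·37·36·35·34·33·32·31·30·29·28·27·26·25·24·23·22) / 17! = 10237090866494416404480000 / 355687428096000 = 28781143380.

28781143380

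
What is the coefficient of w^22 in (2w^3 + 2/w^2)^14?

16400384

General term: C(14,j)·(2w^3)^j·(2/w^2)^(14-j), with w-exponent 3j − 2(14−j) = 5j − 28.
Set 5j − 28 = 22: j = 10.
C(14,10) = 1001; 2^10 = 1024; 2^4 = 16.
Coefficient = 1001 · 1024 · 16 = 16400384.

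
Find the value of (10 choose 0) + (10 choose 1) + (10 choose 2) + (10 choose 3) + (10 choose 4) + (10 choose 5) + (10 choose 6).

848

1 + 10 + 45 + 120 + 210 + 252 + 210 = 848.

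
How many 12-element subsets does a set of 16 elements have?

1820

C(16,12) = C(16,4) by symmetry.
C(16,4) = (16·15·14·13) / 4! = 43680 / 24 = 1820.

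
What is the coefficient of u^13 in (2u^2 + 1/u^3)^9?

2304

General term: C(9,j)·(2u^2)^j·(1/u^3)^(9-j), with u-exponent 2j − 3(9−j) = 5j − 27.
Set 5j − 27 = 13: j = 8.
C(9,8) = 9; 2^8 = 256; 1^1 = 1.
Coefficient = 9 · 256 · 1 = 2304.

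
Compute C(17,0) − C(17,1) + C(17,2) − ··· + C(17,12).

1820

The partial alternating sum Σ_{k=0}^{12} (−1)^k C(17,k) = (−1)^12 C(16,12) = 1820.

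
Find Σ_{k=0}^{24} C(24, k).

The entries of row 24 sum to 2^24 = 16777216.

16777216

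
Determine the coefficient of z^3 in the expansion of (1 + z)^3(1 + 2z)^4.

129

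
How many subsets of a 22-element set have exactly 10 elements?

646646

Choose the 10 positions: C(22,10) = 646646.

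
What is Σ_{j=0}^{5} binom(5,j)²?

By Vandermonde's identity, Σ C(5,j)² = C(10,5) = 252.

252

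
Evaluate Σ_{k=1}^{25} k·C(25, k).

419430400

Differentiating (1+x)^25 and setting x=1: Σ k·C(25,k) = 25·2^24 = 419430400.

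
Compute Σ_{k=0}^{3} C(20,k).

1351

1 + 20 + 190 + 1140 = 1351.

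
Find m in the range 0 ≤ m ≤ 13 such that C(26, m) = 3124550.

9

C(26,m) increases on 0 ≤ m ≤ 13. C(26,8) = 1562275 and C(26,9) = 3124550, so m = 9.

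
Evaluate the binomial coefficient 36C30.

1947792

C(36,30) = C(36,6) by symmetry.
C(36,6) = (36·35·34·33·32·31) / 6! = 1402410240 / 720 = 1947792.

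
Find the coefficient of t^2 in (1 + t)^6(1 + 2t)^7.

183

Coefficient of t^2 = Σ_{j} C(6,j)·1^j·C(7,2-j)·2^(2-j) for j from 0 to 2.
= 84 + 84 + 15 = 183.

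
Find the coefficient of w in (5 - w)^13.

-3173828125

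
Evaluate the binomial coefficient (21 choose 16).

20349

C(21,16) = C(21,5) by symmetry.
C(21,5) = (21·20·19·18·17) / 5! = 2441880 / 120 = 20349.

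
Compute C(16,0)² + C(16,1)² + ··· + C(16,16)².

601080390

By Vandermonde's identity, Σ C(16,r)² = C(32,16) = 601080390.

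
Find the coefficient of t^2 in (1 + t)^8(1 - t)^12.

-2

Coefficient of t^2 = Σ_{j} C(8,j)·1^j·C(12,2-j)·(-1)^(2-j) for j from 0 to 2.
= 66 + (-96) + 28 = -2.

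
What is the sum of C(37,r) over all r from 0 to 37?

The entries of row 37 sum to 2^37 = 137438953472.

137438953472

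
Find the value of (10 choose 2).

45

C(10,2) = (10·9) / 2! = 90 / 2 = 45.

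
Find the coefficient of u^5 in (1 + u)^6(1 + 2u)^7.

10128

Coefficient of u^5 = Σ_{j} C(6,j)·1^j·C(7,5-j)·2^(5-j) for j from 0 to 5.
= 672 + 3360 + 4200 + 1680 + 210 + 6 = 10128.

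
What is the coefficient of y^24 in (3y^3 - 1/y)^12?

General term: C(12,j)·(3y^3)^j·(-1/y)^(12-j), with y-exponent 3j − 1(12−j) = 4j − 12.
Set 4j − 12 = 24: j = 9.
C(12,9) = 220; 3^9 = 19683; (-1)^3 = -1.
Coefficient = 220 · 19683 · (-1) = -4330260.

-4330260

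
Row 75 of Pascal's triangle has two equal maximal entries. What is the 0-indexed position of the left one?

For odd n = 75, C(75,r) peaks at r = (n−1)/2 and (n+1)/2; the smaller is 37.

37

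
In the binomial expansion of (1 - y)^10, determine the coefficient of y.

The general term is C(10,j)·(1)^j·(-y)^(10-j); the y^1 term has j = 9.
C(10,9) = 10.
Coefficient = C(10,9) · (-1)^1 = 10 · (-1) = -10.

-10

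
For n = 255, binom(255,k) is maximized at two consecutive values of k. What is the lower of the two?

127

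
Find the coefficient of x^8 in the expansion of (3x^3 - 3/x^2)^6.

10935

General term: C(6,j)·(3x^3)^j·(-3/x^2)^(6-j), with x-exponent 3j − 2(6−j) = 5j − 12.
Set 5j − 12 = 8: j = 4.
C(6,4) = 15; 3^4 = 81; (-3)^2 = 9.
Coefficient = 15 · 81 · 9 = 10935.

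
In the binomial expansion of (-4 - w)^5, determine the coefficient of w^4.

The general term is C(5,j)·(-4)^j·(-w)^(5-j); the w^4 term has j = 1.
C(5,1) = 5.
Coefficient = C(5,1) · (-4)^1 = 5 · (-4) = -20.

-20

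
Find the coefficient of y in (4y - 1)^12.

The general term is C(12,j)·(4y)^j·(-1)^(12-j); the y^1 term has j = 1.
C(12,1) = 12.
Coefficient = C(12,1) · 4^1 · (-1)^11 = 12 · 4 · (-1) = -48.

-48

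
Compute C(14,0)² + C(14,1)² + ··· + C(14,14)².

By Vandermonde's identity, Σ C(14,k)² = C(28,14) = 40116600.

40116600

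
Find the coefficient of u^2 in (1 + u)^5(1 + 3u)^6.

Coefficient of u^2 = Σ_{j} C(5,j)·1^j·C(6,2-j)·3^(2-j) for j from 0 to 2.
= 135 + 90 + 10 = 235.

235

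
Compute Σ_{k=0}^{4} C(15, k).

1 + 15 + 105 + 455 + 1365 = 1941.

1941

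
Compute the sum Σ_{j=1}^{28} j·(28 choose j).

3758096384

Differentiating (1+x)^28 and setting x=1: Σ j·C(28,j) = 28·2^27 = 3758096384.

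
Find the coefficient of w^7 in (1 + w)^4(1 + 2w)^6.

2528

Coefficient of w^7 = Σ_{j} C(4,j)·1^j·C(6,7-j)·2^(7-j) for j from 1 to 4.
= 256 + 1152 + 960 + 160 = 2528.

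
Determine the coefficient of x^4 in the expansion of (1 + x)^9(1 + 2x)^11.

Coefficient of x^4 = Σ_{j} C(9,j)·1^j·C(11,4-j)·2^(4-j) for j from 0 to 4.
= 5280 + 11880 + 7920 + 1848 + 126 = 27054.

27054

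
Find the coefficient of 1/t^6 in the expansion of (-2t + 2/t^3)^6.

-1280

General term: C(6,j)·(-2t)^j·(2/t^3)^(6-j), with t-exponent 1j − 3(6−j) = 4j − 18.
Set 4j − 18 = -6: j = 3.
C(6,3) = 20; (-2)^3 = -8; 2^3 = 8.
Coefficient = 20 · (-8) · 8 = -1280.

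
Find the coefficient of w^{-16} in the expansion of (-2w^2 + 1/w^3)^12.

General term: C(12,j)·(-2w^2)^j·(1/w^3)^(12-j), with w-exponent 2j − 3(12−j) = 5j − 36.
Set 5j − 36 = -16: j = 4.
C(12,4) = 495; (-2)^4 = 16; 1^8 = 1.
Coefficient = 495 · 16 · 1 = 7920.

7920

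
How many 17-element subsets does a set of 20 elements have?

1140

C(20,17) = C(20,3) by symmetry.
C(20,3) = (20·19·18) / 3! = 6840 / 6 = 1140.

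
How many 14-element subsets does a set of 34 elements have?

C(34,14) = (34·33·32·31·30·29·28·27·26·25·24·23·22·21) / 14! = 121350057687226368000 / 87178291200 = 1391975640.

1391975640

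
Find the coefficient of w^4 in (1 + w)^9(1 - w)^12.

9

Coefficient of w^4 = Σ_{j} C(9,j)·1^j·C(12,4-j)·(-1)^(4-j) for j from 0 to 4.
= 495 + (-1980) + 2376 + (-1008) + 126 = 9.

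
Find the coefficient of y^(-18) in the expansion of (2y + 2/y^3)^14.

General term: C(14,j)·(2y)^j·(2/y^3)^(14-j), with y-exponent 1j − 3(14−j) = 4j − 42.
Set 4j − 42 = -18: j = 6.
C(14,6) = 3003; 2^6 = 64; 2^8 = 256.
Coefficient = 3003 · 64 · 256 = 49201152.

49201152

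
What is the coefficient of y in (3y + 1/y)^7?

General term: C(7,j)·(3y)^j·(1/y)^(7-j), with y-exponent 1j − 1(7−j) = 2j − 7.
Set 2j − 7 = 1: j = 4.
C(7,4) = 35; 3^4 = 81; 1^3 = 1.
Coefficient = 35 · 81 · 1 = 2835.

2835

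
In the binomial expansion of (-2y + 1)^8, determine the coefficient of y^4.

The general term is C(8,j)·(-2y)^j·(1)^(8-j); the y^4 term has j = 4.
C(8,4) = 70.
Coefficient = C(8,4) · (-2)^4 = 70 · 16 = 1120.

1120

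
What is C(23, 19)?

C(23,19) = C(23,4) by symmetry.
C(23,4) = (23·22·21·20) / 4! = 212520 / 24 = 8855.

8855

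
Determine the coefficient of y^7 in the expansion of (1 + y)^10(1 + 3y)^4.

Coefficient of y^7 = Σ_{j} C(10,j)·1^j·C(4,7-j)·3^(7-j) for j from 3 to 7.
= 9720 + 22680 + 13608 + 2520 + 120 = 48648.

48648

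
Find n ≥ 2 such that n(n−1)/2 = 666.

37

n(n−1)/2 = 666 ⇒ n(n−1) = 1332. Since 37·36 = 1332, n = 37.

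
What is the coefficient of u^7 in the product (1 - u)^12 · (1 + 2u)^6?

Coefficient of u^7 = Σ_{j} C(12,j)·(-1)^j·C(6,7-j)·2^(7-j) for j from 1 to 7.
= (-768) + 12672 + (-52800) + 79200 + (-47520) + 11088 + (-792) = 1080.

1080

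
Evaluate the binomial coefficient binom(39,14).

15084504396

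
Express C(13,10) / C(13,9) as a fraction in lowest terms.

2/5

C(n,k+1)/C(n,k) = (n−k)/(k+1) = (13−9)/(9+1) = 4/10 = 2/5.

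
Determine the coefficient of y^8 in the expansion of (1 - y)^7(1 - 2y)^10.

822560

Coefficient of y^8 = Σ_{j} C(7,j)·(-1)^j·C(10,8-j)·(-2)^(8-j) for j from 0 to 7.
= 11520 + 107520 + 282240 + 282240 + 117600 + 20160 + 1260 + 20 = 822560.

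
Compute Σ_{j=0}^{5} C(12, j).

1586

1 + 12 + 66 + 220 + 495 + 792 = 1586.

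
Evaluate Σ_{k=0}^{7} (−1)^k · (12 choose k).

The partial alternating sum Σ_{k=0}^{7} (−1)^k C(12,k) = (−1)^7 C(11,7) = -330.

-330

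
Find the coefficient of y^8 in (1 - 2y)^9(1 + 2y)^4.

-2304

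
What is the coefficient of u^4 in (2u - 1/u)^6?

General term: C(6,j)·(2u)^j·(-1/u)^(6-j), with u-exponent 1j − 1(6−j) = 2j − 6.
Set 2j − 6 = 4: j = 5.
C(6,5) = 6; 2^5 = 32; (-1)^1 = -1.
Coefficient = 6 · 32 · (-1) = -192.

-192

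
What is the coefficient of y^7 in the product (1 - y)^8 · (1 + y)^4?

-8

Coefficient of y^7 = Σ_{j} C(8,j)·(-1)^j·C(4,7-j)·1^(7-j) for j from 3 to 7.
= (-56) + 280 + (-336) + 112 + (-8) = -8.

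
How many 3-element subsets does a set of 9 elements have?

84

C(9,3) = (9·8·7) / 3! = 504 / 6 = 84.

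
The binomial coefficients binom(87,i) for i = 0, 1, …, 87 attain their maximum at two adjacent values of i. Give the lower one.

For odd n = 87, C(87,i) peaks at i = (n−1)/2 and (n+1)/2; the lower is 43.

43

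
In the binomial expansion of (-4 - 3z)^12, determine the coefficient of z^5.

The general term is C(12,j)·(-4)^j·(-3z)^(12-j); the z^5 term has j = 7.
C(12,7) = 792.
Coefficient = C(12,7) · (-4)^7 · (-3)^5 = 792 · (-16384) · (-243) = 3153199104.

3153199104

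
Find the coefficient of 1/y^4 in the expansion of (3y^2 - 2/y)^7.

General term: C(7,j)·(3y^2)^j·(-2/y)^(7-j), with y-exponent 2j − 1(7−j) = 3j − 7.
Set 3j − 7 = -4: j = 1.
C(7,1) = 7; 3^1 = 3; (-2)^6 = 64.
Coefficient = 7 · 3 · 64 = 1344.

1344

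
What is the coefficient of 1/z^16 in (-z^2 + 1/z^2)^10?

-10

General term: C(10,j)·(-z^2)^j·(1/z^2)^(10-j), with z-exponent 2j − 2(10−j) = 4j − 20.
Set 4j − 20 = -16: j = 1.
C(10,1) = 10; (-1)^1 = -1; 1^9 = 1.
Coefficient = 10 · (-1) · 1 = -10.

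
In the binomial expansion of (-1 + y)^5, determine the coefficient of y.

The general term is C(5,j)·(-1)^j·(y)^(5-j); the y^1 term has j = 4.
C(5,4) = 5.
Coefficient = C(5,4) = 5.

5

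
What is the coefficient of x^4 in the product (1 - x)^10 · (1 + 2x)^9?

Coefficient of x^4 = Σ_{j} C(10,j)·(-1)^j·C(9,4-j)·2^(4-j) for j from 0 to 4.
= 2016 + (-6720) + 6480 + (-2160) + 210 = -174.

-174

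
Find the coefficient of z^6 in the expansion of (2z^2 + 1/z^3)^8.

General term: C(8,j)·(2z^2)^j·(1/z^3)^(8-j), with z-exponent 2j − 3(8−j) = 5j − 24.
Set 5j − 24 = 6: j = 6.
C(8,6) = 28; 2^6 = 64; 1^2 = 1.
Coefficient = 28 · 64 · 1 = 1792.

1792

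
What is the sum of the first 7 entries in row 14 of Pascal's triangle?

6476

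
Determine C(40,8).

76904685

C(40,8) = (40·39·38·37·36·35·34·33) / 8! = 3100796899200 / 40320 = 76904685.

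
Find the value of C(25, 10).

C(25,10) = (25·24·23·22·21·20·19·18·17·16) / 10! = 11861676288000 / 3628800 = 3268760.

3268760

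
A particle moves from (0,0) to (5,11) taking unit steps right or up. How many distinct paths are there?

Each path is a sequence of 16 steps with 5 rights: C(16,5) = 4368.

4368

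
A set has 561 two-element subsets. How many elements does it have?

n(n−1)/2 = 561 ⇒ n(n−1) = 1122. Since 34·33 = 1122, n = 34.

34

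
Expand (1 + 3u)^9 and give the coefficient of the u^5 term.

The general term is C(9,j)·(1)^j·(3u)^(9-j); the u^5 term has j = 4.
C(9,4) = 126.
Coefficient = C(9,4) · 3^5 = 126 · 243 = 30618.

30618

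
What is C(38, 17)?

28781143380

C(38,17) = (38·37·36·35·34·33·32·31·30·29·28·27·26·25·24·23·22) / 17! = 10237090866494416404480000 / 355687428096000 = 28781143380.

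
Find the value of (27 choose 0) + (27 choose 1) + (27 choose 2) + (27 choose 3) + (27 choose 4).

1 + 27 + 351 + 2925 + 17550 = 20854.

20854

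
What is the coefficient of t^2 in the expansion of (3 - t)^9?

The general term is C(9,j)·(3)^j·(-t)^(9-j); the t^2 term has j = 7.
C(9,7) = 36.
Coefficient = C(9,7) · 3^7 = 36 · 2187 = 78732.

78732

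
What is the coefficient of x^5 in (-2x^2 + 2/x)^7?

General term: C(7,j)·(-2x^2)^j·(2/x)^(7-j), with x-exponent 2j − 1(7−j) = 3j − 7.
Set 3j − 7 = 5: j = 4.
C(7,4) = 35; (-2)^4 = 16; 2^3 = 8.
Coefficient = 35 · 16 · 8 = 4480.

4480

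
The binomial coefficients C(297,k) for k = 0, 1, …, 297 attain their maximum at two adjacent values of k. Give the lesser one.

148

For odd n = 297, C(297,k) peaks at k = (n−1)/2 and (n+1)/2; the lesser is 148.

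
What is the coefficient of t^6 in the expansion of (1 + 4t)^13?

The general term is C(13,j)·(1)^j·(4t)^(13-j); the t^6 term has j = 7.
C(13,7) = 1716.
Coefficient = C(13,7) · 4^6 = 1716 · 4096 = 7028736.

7028736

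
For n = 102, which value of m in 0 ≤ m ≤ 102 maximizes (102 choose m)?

C(102,m) is maximized at m = 102/2 = 51.

51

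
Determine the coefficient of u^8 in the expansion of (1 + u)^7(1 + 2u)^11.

1690370

Coefficient of u^8 = Σ_{j} C(7,j)·1^j·C(11,8-j)·2^(8-j) for j from 0 to 7.
= 42240 + 295680 + 620928 + 517440 + 184800 + 27720 + 1540 + 22 = 1690370.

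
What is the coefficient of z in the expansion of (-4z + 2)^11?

The general term is C(11,j)·(-4z)^j·(2)^(11-j); the z^1 term has j = 1.
C(11,1) = 11.
Coefficient = C(11,1) · (-4)^1 · 2^10 = 11 · (-4) · 1024 = -45056.

-45056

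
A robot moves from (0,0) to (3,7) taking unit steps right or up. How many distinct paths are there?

120

Each path is a sequence of 10 steps with 3 rights: C(10,3) = 120.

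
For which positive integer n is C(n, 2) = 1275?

51

n(n−1)/2 = 1275 ⇒ n(n−1) = 2550. Since 51·50 = 2550, n = 51.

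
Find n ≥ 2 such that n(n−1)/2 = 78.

n(n−1)/2 = 78 ⇒ n(n−1) = 156. Since 13·12 = 156, n = 13.

13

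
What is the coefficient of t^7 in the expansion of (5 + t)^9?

900

The general term is C(9,j)·(5)^j·(t)^(9-j); the t^7 term has j = 2.
C(9,2) = 36.
Coefficient = C(9,2) · 5^2 = 36 · 25 = 900.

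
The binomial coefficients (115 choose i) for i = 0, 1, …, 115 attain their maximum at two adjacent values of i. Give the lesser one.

For odd n = 115, C(115,i) peaks at i = (n−1)/2 and (n+1)/2; the lesser is 57.

57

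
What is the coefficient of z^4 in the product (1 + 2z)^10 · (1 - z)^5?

165

Coefficient of z^4 = Σ_{j} C(10,j)·2^j·C(5,4-j)·(-1)^(4-j) for j from 0 to 4.
= 5 + (-200) + 1800 + (-4800) + 3360 = 165.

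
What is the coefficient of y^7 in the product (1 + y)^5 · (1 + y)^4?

36

Coefficient of y^7 = Σ_{j} C(5,j)·C(4,7-j) for j from 3 to 5.
= 10 + 20 + 6 = 36.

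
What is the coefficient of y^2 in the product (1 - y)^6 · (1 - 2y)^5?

115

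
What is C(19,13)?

27132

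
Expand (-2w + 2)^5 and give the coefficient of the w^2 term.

320

The general term is C(5,j)·(-2w)^j·(2)^(5-j); the w^2 term has j = 2.
C(5,2) = 10.
Coefficient = C(5,2) · (-2)^2 · 2^3 = 10 · 4 · 8 = 320.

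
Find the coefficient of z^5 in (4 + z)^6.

24

The general term is C(6,j)·(4)^j·(z)^(6-j); the z^5 term has j = 1.
C(6,1) = 6.
Coefficient = C(6,1) · 4^1 = 6 · 4 = 24.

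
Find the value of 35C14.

2319959400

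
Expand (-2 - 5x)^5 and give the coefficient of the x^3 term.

The general term is C(5,j)·(-2)^j·(-5x)^(5-j); the x^3 term has j = 2.
C(5,2) = 10.
Coefficient = C(5,2) · (-2)^2 · (-5)^3 = 10 · 4 · (-125) = -5000.

-5000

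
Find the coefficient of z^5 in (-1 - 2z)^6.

192

The general term is C(6,j)·(-1)^j·(-2z)^(6-j); the z^5 term has j = 1.
C(6,1) = 6.
Coefficient = C(6,1) · (-1)^1 · (-2)^5 = 6 · (-1) · (-32) = 192.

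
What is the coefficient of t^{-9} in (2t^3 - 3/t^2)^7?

General term: C(7,j)·(2t^3)^j·(-3/t^2)^(7-j), with t-exponent 3j − 2(7−j) = 5j − 14.
Set 5j − 14 = -9: j = 1.
C(7,1) = 7; 2^1 = 2; (-3)^6 = 729.
Coefficient = 7 · 2 · 729 = 10206.

10206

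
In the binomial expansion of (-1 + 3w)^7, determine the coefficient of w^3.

945

The general term is C(7,j)·(-1)^j·(3w)^(7-j); the w^3 term has j = 4.
C(7,4) = 35.
Coefficient = C(7,4) · 3^3 = 35 · 27 = 945.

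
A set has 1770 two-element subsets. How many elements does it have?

n(n−1)/2 = 1770 ⇒ n(n−1) = 3540. Since 60·59 = 3540, n = 60.

60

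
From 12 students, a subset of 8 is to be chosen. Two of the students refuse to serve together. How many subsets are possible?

All 8-subsets: C(12,8) = 495. Those containing both fixed elements: C(10,6) = 210.
495 − 210 = 285.

285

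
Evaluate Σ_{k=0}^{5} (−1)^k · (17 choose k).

-4368

The partial alternating sum Σ_{k=0}^{5} (−1)^k C(17,k) = (−1)^5 C(16,5) = -4368.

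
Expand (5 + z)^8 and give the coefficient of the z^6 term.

700

The general term is C(8,j)·(5)^j·(z)^(8-j); the z^6 term has j = 2.
C(8,2) = 28.
Coefficient = C(8,2) · 5^2 = 28 · 25 = 700.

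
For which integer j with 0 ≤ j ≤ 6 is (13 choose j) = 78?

C(13,j) increases on 0 ≤ j ≤ 6. C(13,1) = 13 and C(13,2) = 78, so j = 2.

2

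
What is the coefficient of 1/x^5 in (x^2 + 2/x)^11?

General term: C(11,j)·(x^2)^j·(2/x)^(11-j), with x-exponent 2j − 1(11−j) = 3j − 11.
Set 3j − 11 = -5: j = 2.
C(11,2) = 55; 1^2 = 1; 2^9 = 512.
Coefficient = 55 · 1 · 512 = 28160.

28160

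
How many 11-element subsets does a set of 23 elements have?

1352078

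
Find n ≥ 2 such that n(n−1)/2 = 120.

n(n−1)/2 = 120 ⇒ n(n−1) = 240. Since 16·15 = 240, n = 16.

16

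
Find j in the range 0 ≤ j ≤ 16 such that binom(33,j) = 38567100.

C(33,j) increases on 0 ≤ j ≤ 16. C(33,8) = 13884156 and C(33,9) = 38567100, so j = 9.

9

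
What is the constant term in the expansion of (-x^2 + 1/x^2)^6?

General term: C(6,j)·(-x^2)^j·(1/x^2)^(6-j), with x-exponent 2j − 2(6−j) = 4j − 12.
Set 4j − 12 = 0: j = 3.
C(6,3) = 20; (-1)^3 = -1; 1^3 = 1.
Coefficient = 20 · (-1) · 1 = -20.

-20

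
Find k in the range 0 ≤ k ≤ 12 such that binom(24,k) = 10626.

C(24,k) increases on 0 ≤ k ≤ 12. C(24,3) = 2024 and C(24,4) = 10626, so k = 4.

4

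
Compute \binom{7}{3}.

C(7,3) = (7·6·5) / 3! = 210 / 6 = 35.

35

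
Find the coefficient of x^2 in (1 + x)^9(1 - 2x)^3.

-6

Coefficient of x^2 = Σ_{j} C(9,j)·1^j·C(3,2-j)·(-2)^(2-j) for j from 0 to 2.
= 12 + (-54) + 36 = -6.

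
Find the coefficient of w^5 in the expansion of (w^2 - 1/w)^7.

-35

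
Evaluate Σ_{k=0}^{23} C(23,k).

Setting x = 1 in (1+x)^23 gives Σ C(23,k) = 2^23 = 8388608.

8388608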